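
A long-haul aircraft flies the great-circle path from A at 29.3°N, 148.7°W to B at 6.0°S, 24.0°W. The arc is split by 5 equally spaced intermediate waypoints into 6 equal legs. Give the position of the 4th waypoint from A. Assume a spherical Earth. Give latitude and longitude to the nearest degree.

The haversine formula gives a central angle δ ≈ 2.147 rad (123.0°) between the endpoints.
Interpolate at f = 4/6 with slerp weights a = sin((1−f)δ)/sin δ ≈ 0.782, b = sin(fδ)/sin δ ≈ 1.181.
p = a·p₁ + b·p₂ ≈ (0.490, -0.832, 0.259); φ = arcsin(p_z) ≈ 15.04°, λ = atan2(p_y, p_x) ≈ -59.52°.

≈ 15°N, 60°W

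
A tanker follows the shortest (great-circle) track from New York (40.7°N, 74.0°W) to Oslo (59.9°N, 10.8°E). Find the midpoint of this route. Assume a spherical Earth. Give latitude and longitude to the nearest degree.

Write both endpoints as unit vectors p₁, p₂ with components (cos φ cos λ, cos φ sin λ, sin φ).
The central angle between the endpoints is δ = arccos(p₁·p₂) ≈ 0.929 rad (53.2°).
Interpolate at f = 1/2 with slerp weights a = sin((1−f)δ)/sin δ ≈ 0.559, b = sin(fδ)/sin δ ≈ 0.559.
p = a·p₁ + b·p₂ ≈ (0.392, -0.355, 0.849); φ = arcsin(p_z) ≈ 58.05°, λ = atan2(p_y, p_x) ≈ -42.14°.

≈ 58°N, 42°W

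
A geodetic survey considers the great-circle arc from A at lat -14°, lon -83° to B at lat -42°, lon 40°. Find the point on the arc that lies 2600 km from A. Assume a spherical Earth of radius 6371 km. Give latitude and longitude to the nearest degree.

The haversine formula gives a central angle δ ≈ 1.804 rad (103.3°) between the endpoints. The total great-circle distance is δ·R ≈ 1.804 × 6371 ≈ 11492 km, so the target fraction is f = 2600/11492 ≈ 0.226.
Interpolate at f ≈ 0.226 with slerp weights a = sin((1−f)δ)/sin δ ≈ 1.012, b = sin(fδ)/sin δ ≈ 0.408.
p = a·p₁ + b·p₂ ≈ (0.352, -0.780, -0.518); φ = arcsin(p_z) ≈ -31.18°, λ = atan2(p_y, p_x) ≈ -65.71°.

≈ lat -31°, lon -66°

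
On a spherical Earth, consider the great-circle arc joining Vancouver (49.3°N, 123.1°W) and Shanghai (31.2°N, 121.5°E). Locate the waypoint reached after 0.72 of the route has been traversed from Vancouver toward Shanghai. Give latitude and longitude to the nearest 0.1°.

The haversine formula gives a central angle δ ≈ 1.417 rad (81.2°) between the endpoints.
Interpolate at f = 0.72 with slerp weights a = sin((1−f)δ)/sin δ ≈ 0.391, b = sin(fδ)/sin δ ≈ 0.862.
p = a·p₁ + b·p₂ ≈ (-0.525, 0.415, 0.743); φ = arcsin(p_z) ≈ 48.00°, λ = atan2(p_y, p_x) ≈ 141.63°.

≈ 48.0°N, 141.6°E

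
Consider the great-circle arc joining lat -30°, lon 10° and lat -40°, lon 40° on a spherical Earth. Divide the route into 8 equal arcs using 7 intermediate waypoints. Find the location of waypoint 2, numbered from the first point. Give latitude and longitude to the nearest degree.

≈ lat -33°, lon 17°

Convert each endpoint to a unit vector on the sphere (x = cos φ cos λ, y = cos φ sin λ, z = sin φ).
The central angle between the endpoints is δ = arccos(p₁·p₂) ≈ 0.460 rad (26.4°).
Interpolate at f = 2/8 with slerp weights a = sin((1−f)δ)/sin δ ≈ 0.762, b = sin(fδ)/sin δ ≈ 0.258.
p = a·p₁ + b·p₂ ≈ (0.801, 0.242, -0.547); φ = arcsin(p_z) ≈ -33.16°, λ = atan2(p_y, p_x) ≈ 16.79°.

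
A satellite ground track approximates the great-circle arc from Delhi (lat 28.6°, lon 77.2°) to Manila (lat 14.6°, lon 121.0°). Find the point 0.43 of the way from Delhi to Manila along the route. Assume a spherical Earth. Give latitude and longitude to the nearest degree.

The haversine formula gives a central angle δ ≈ 0.747 rad (42.8°) between the endpoints.
Interpolate at f = 0.43 with slerp weights a = sin((1−f)δ)/sin δ ≈ 0.608, b = sin(fδ)/sin δ ≈ 0.465.
p = a·p₁ + b·p₂ ≈ (-0.113, 0.906, 0.408); φ = arcsin(p_z) ≈ 24.09°, λ = atan2(p_y, p_x) ≈ 97.13°.

≈ lat 24°, lon 97°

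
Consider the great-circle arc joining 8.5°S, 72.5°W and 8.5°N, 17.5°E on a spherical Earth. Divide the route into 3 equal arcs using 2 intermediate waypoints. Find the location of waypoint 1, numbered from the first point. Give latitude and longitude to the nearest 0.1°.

Write both endpoints as unit vectors p₁, p₂ with components (cos φ cos λ, cos φ sin λ, sin φ).
The central angle between the endpoints is δ = arccos(p₁·p₂) ≈ 1.593 rad (91.3°).
Interpolate at f = 1/3 with slerp weights a = sin((1−f)δ)/sin δ ≈ 0.873, b = sin(fδ)/sin δ ≈ 0.506.
p = a·p₁ + b·p₂ ≈ (0.737, -0.673, -0.054); φ = arcsin(p_z) ≈ -3.11°, λ = atan2(p_y, p_x) ≈ -42.39°.

≈ 3.1°S, 42.4°W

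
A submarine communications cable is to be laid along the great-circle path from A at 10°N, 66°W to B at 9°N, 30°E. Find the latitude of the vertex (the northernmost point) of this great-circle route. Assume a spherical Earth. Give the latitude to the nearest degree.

≈ 14°N

The great circle lies in the plane with unit normal n̂ = (p₁ × p₂)/|p₁ × p₂|.
Here n̂_z ≈ +0.970; the vertex latitude is φ_max = arccos|n̂_z| ≈ 14.1°.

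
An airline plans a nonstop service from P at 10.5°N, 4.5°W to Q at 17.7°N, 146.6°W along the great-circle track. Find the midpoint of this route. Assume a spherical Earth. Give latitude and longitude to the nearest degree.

Convert each endpoint to a unit vector on the sphere (x = cos φ cos λ, y = cos φ sin λ, z = sin φ).
The central angle between the endpoints is δ = arccos(p₁·p₂) ≈ 2.324 rad (133.1°).
Interpolate at f = 1/2 with slerp weights a = sin((1−f)δ)/sin δ ≈ 1.257, b = sin(fδ)/sin δ ≈ 1.257.
p = a·p₁ + b·p₂ ≈ (0.232, -0.756, 0.611); φ = arcsin(p_z) ≈ 37.69°, λ = atan2(p_y, p_x) ≈ -72.91°.

≈ 38°N, 73°W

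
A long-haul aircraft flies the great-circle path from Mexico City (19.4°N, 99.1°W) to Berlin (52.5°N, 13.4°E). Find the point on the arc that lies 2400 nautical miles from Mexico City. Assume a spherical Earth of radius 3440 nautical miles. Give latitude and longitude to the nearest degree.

≈ 49°N, 66°W

Write both endpoints as unit vectors p₁, p₂ with components (cos φ cos λ, cos φ sin λ, sin φ).
The central angle between the endpoints is δ = arccos(p₁·p₂) ≈ 1.527 rad (87.5°). The total great-circle distance is δ·R ≈ 1.527 × 3440 ≈ 5253 nmi, so the target fraction is f = 2400/5253 ≈ 0.457.
Interpolate at f ≈ 0.457 with slerp weights a = sin((1−f)δ)/sin δ ≈ 0.738, b = sin(fδ)/sin δ ≈ 0.643.
p = a·p₁ + b·p₂ ≈ (0.271, -0.597, 0.755); φ = arcsin(p_z) ≈ 49.06°, λ = atan2(p_y, p_x) ≈ -65.60°.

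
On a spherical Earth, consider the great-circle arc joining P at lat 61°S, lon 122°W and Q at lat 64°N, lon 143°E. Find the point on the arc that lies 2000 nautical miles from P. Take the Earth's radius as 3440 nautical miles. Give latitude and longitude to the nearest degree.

≈ lat 33°S, lon 151°W

Write both endpoints as unit vectors p₁, p₂ with components (cos φ cos λ, cos φ sin λ, sin φ).
The central angle between the endpoints is δ = arccos(p₁·p₂) ≈ 2.506 rad (143.6°). The total great-circle distance is δ·R ≈ 2.506 × 3440 ≈ 8620 nmi, so the target fraction is f = 2000/8620 ≈ 0.232.
Interpolate at f ≈ 0.232 with slerp weights a = sin((1−f)δ)/sin δ ≈ 1.580, b = sin(fδ)/sin δ ≈ 0.925.
p = a·p₁ + b·p₂ ≈ (-0.730, -0.406, -0.551); φ = arcsin(p_z) ≈ -33.40°, λ = atan2(p_y, p_x) ≈ -150.94°.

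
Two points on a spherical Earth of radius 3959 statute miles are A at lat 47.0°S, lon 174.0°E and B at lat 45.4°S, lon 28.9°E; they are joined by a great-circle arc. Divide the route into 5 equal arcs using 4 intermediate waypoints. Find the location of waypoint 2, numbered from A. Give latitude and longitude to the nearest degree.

Write both endpoints as unit vectors p₁, p₂ with components (cos φ cos λ, cos φ sin λ, sin φ).
The central angle between the endpoints is δ = arccos(p₁·p₂) ≈ 1.442 rad (82.6°).
Interpolate at f = 2/5 with slerp weights a = sin((1−f)δ)/sin δ ≈ 0.768, b = sin(fδ)/sin δ ≈ 0.550.
p = a·p₁ + b·p₂ ≈ (-0.183, 0.241, -0.953); φ = arcsin(p_z) ≈ -72.38°, λ = atan2(p_y, p_x) ≈ 127.11°.

≈ lat 72°S, lon 127°E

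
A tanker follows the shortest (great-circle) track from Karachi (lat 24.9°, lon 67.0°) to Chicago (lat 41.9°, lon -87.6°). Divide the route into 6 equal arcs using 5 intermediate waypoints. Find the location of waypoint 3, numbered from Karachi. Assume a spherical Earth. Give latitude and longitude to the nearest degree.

Write both endpoints as unit vectors p₁, p₂ with components (cos φ cos λ, cos φ sin λ, sin φ).
The central angle between the endpoints is δ = arccos(p₁·p₂) ≈ 1.906 rad (109.2°).
Interpolate at f = 3/6 with slerp weights a = sin((1−f)δ)/sin δ ≈ 0.863, b = sin(fδ)/sin δ ≈ 0.863.
p = a·p₁ + b·p₂ ≈ (0.333, 0.079, 0.940); φ = arcsin(p_z) ≈ 70.00°, λ = atan2(p_y, p_x) ≈ 13.32°.

≈ lat 70°, lon 13°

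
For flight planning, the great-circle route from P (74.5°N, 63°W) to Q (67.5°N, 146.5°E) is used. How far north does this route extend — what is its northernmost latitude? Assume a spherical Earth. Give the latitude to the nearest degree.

The great circle lies in the plane with unit normal n̂ = (p₁ × p₂)/|p₁ × p₂|.
Here n̂_z ≈ -0.084; the vertex latitude is φ_max = arccos|n̂_z| ≈ 85.2°.
Check via Clairaut: cos φ_max = |cos φ₁| · sin C = cos(74.5°)·sin(18.4°) ≈ 0.084, again giving ≈ 85.2°.

≈ 85°N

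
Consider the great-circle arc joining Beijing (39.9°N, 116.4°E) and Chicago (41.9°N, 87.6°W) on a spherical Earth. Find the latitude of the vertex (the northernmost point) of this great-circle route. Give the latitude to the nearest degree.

The great circle lies in the plane with unit normal n̂ = (p₁ × p₂)/|p₁ × p₂|.
Here n̂_z ≈ +0.233; the vertex latitude is φ_max = arccos|n̂_z| ≈ 76.5°.
Check via Clairaut: cos φ_max = |cos φ₁| · sin C = cos(39.9°)·sin(17.7°) ≈ 0.233, again giving ≈ 76.5°.

≈ 77°N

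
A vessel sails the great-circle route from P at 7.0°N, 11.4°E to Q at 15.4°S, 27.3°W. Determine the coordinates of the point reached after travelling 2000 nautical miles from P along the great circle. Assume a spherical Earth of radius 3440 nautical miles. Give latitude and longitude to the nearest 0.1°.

≈ 10.1°S, 17.3°W

Convert each endpoint to a unit vector on the sphere (x = cos φ cos λ, y = cos φ sin λ, z = sin φ).
The central angle between the endpoints is δ = arccos(p₁·p₂) ≈ 0.775 rad (44.4°). The total great-circle distance is δ·R ≈ 0.775 × 3440 ≈ 2666 nmi, so the target fraction is f = 2000/2666 ≈ 0.750.
Interpolate at f ≈ 0.750 with slerp weights a = sin((1−f)δ)/sin δ ≈ 0.275, b = sin(fδ)/sin δ ≈ 0.785.
p = a·p₁ + b·p₂ ≈ (0.940, -0.293, -0.175); φ = arcsin(p_z) ≈ -10.07°, λ = atan2(p_y, p_x) ≈ -17.32°.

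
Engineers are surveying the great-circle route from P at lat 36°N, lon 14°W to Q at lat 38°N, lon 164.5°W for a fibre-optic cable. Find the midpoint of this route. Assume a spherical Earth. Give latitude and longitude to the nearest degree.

≈ lat 71°N, lon 86°W

Convert each endpoint to a unit vector on the sphere (x = cos φ cos λ, y = cos φ sin λ, z = sin φ).
The central angle between the endpoints is δ = arccos(p₁·p₂) ≈ 1.765 rad (101.1°).
Interpolate at f = 1/2 with slerp weights a = sin((1−f)δ)/sin δ ≈ 0.787, b = sin(fδ)/sin δ ≈ 0.787.
p = a·p₁ + b·p₂ ≈ (0.020, -0.320, 0.947); φ = arcsin(p_z) ≈ 71.31°, λ = atan2(p_y, p_x) ≈ -86.39°.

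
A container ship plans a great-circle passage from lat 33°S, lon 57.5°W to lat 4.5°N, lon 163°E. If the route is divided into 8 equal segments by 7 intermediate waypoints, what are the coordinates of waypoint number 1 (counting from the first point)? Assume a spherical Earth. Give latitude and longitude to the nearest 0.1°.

The haversine formula gives a central angle δ ≈ 2.317 rad (132.7°) between the endpoints.
Interpolate at f = 1/8 with slerp weights a = sin((1−f)δ)/sin δ ≈ 1.222, b = sin(fδ)/sin δ ≈ 0.389.
p = a·p₁ + b·p₂ ≈ (0.180, -0.751, -0.635); φ = arcsin(p_z) ≈ -39.43°, λ = atan2(p_y, p_x) ≈ -76.51°.

≈ lat 39.4°S, lon 76.5°W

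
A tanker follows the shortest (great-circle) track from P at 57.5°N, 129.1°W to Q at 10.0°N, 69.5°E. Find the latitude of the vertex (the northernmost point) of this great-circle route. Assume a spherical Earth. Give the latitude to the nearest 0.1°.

The great circle lies in the plane with unit normal n̂ = (p₁ × p₂)/|p₁ × p₂|.
Here n̂_z ≈ -0.181; the vertex latitude is φ_max = arccos|n̂_z| ≈ 79.6°.
Check via Clairaut: cos φ_max = |cos φ₁| · sin C = cos(57.5°)·sin(19.6°) ≈ 0.181, again giving ≈ 79.6°.

≈ 79.6°N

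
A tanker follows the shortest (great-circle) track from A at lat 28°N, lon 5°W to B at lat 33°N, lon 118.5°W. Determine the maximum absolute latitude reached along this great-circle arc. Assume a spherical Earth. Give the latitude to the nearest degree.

≈ 47°N

The great circle lies in the plane with unit normal n̂ = (p₁ × p₂)/|p₁ × p₂|.
Here n̂_z ≈ -0.680; the vertex latitude is φ_max = arccos|n̂_z| ≈ 47.2°.
Check via Clairaut: cos φ_max = |cos φ₁| · sin C = cos(28.0°)·sin(50.3°) ≈ 0.680, again giving ≈ 47.2°.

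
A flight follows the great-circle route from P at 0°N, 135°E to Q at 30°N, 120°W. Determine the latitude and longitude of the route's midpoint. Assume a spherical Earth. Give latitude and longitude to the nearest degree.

≈ 24°N, 178°W

Write both endpoints as unit vectors p₁, p₂ with components (cos φ cos λ, cos φ sin λ, sin φ).
The central angle between the endpoints is δ = arccos(p₁·p₂) ≈ 1.797 rad (103.0°).
Interpolate at f = 1/2 with slerp weights a = sin((1−f)δ)/sin δ ≈ 0.803, b = sin(fδ)/sin δ ≈ 0.803.
p = a·p₁ + b·p₂ ≈ (-0.915, -0.034, 0.401); φ = arcsin(p_z) ≈ 23.66°, λ = atan2(p_y, p_x) ≈ -177.85°.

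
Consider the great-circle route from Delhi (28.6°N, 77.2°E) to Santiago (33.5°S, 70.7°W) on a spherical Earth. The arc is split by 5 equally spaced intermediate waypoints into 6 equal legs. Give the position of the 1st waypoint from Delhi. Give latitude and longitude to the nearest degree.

Convert each endpoint to a unit vector on the sphere (x = cos φ cos λ, y = cos φ sin λ, z = sin φ).
The central angle between the endpoints is δ = arccos(p₁·p₂) ≈ 2.656 rad (152.2°).
Interpolate at f = 1/6 with slerp weights a = sin((1−f)δ)/sin δ ≈ 1.715, b = sin(fδ)/sin δ ≈ 0.918.
p = a·p₁ + b·p₂ ≈ (0.587, 0.746, 0.315); φ = arcsin(p_z) ≈ 18.33°, λ = atan2(p_y, p_x) ≈ 51.83°.

≈ 18°N, 52°E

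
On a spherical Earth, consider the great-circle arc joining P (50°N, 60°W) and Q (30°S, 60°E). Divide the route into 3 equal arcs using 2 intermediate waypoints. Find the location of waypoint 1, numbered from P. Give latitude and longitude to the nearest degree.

≈ (34°N, 3°W)

From cos δ = sin φ₁ sin φ₂ + cos φ₁ cos φ₂ cos Δλ, the central angle is δ ≈ 2.293 rad (131.4°).
Interpolate at f = 1/3 with slerp weights a = sin((1−f)δ)/sin δ ≈ 1.332, b = sin(fδ)/sin δ ≈ 0.923.
p = a·p₁ + b·p₂ ≈ (0.828, -0.049, 0.559); φ = arcsin(p_z) ≈ 33.99°, λ = atan2(p_y, p_x) ≈ -3.42°.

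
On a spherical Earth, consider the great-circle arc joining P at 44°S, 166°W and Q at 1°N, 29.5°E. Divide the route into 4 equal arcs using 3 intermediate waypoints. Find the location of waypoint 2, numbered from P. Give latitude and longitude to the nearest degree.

Convert each endpoint to a unit vector on the sphere (x = cos φ cos λ, y = cos φ sin λ, z = sin φ).
The central angle between the endpoints is δ = arccos(p₁·p₂) ≈ 2.353 rad (134.8°).
Interpolate at f = 2/4 with slerp weights a = sin((1−f)δ)/sin δ ≈ 1.302, b = sin(fδ)/sin δ ≈ 1.302.
p = a·p₁ + b·p₂ ≈ (0.224, 0.415, -0.882); φ = arcsin(p_z) ≈ -61.88°, λ = atan2(p_y, p_x) ≈ 61.58°.

≈ 62°S, 62°E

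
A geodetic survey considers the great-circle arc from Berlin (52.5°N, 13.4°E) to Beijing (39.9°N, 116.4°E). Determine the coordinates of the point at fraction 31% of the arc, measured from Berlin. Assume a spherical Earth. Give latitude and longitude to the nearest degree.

≈ 60°N, 48°E

Convert each endpoint to a unit vector on the sphere (x = cos φ cos λ, y = cos φ sin λ, z = sin φ).
The central angle between the endpoints is δ = arccos(p₁·p₂) ≈ 1.155 rad (66.2°).
Interpolate at f = 0.31 with slerp weights a = sin((1−f)δ)/sin δ ≈ 0.782, b = sin(fδ)/sin δ ≈ 0.383.
p = a·p₁ + b·p₂ ≈ (0.332, 0.374, 0.866); φ = arcsin(p_z) ≈ 60.00°, λ = atan2(p_y, p_x) ≈ 48.34°.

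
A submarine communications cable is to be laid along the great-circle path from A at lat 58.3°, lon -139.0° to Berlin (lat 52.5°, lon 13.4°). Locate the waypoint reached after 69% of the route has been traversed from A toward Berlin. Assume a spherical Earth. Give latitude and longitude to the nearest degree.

Write both endpoints as unit vectors p₁, p₂ with components (cos φ cos λ, cos φ sin λ, sin φ).
The central angle between the endpoints is δ = arccos(p₁·p₂) ≈ 1.169 rad (67.0°).
Interpolate at f = 0.69 with slerp weights a = sin((1−f)δ)/sin δ ≈ 0.385, b = sin(fδ)/sin δ ≈ 0.784.
p = a·p₁ + b·p₂ ≈ (0.312, -0.022, 0.950); φ = arcsin(p_z) ≈ 71.79°, λ = atan2(p_y, p_x) ≈ -4.06°.

≈ lat 72°, lon -4°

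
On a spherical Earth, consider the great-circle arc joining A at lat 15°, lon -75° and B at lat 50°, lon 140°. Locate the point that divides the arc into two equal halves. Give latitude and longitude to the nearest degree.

Convert each endpoint to a unit vector on the sphere (x = cos φ cos λ, y = cos φ sin λ, z = sin φ).
The central angle between the endpoints is δ = arccos(p₁·p₂) ≈ 1.886 rad (108.1°).
Interpolate at f = 1/2 with slerp weights a = sin((1−f)δ)/sin δ ≈ 0.851, b = sin(fδ)/sin δ ≈ 0.851.
p = a·p₁ + b·p₂ ≈ (-0.206, -0.443, 0.873); φ = arcsin(p_z) ≈ 60.77°, λ = atan2(p_y, p_x) ≈ -115.00°.

≈ lat 61°, lon -115°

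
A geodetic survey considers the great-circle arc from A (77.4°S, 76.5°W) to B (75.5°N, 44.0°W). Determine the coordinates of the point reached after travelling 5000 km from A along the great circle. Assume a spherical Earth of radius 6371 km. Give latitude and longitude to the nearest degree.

≈ (33°S, 62°W)

Write both endpoints as unit vectors p₁, p₂ with components (cos φ cos λ, cos φ sin λ, sin φ).
The central angle between the endpoints is δ = arccos(p₁·p₂) ≈ 2.688 rad (154.0°). The total great-circle distance is δ·R ≈ 2.688 × 6371 ≈ 17124 km, so the target fraction is f = 5000/17124 ≈ 0.292.
Interpolate at f ≈ 0.292 with slerp weights a = sin((1−f)δ)/sin δ ≈ 2.156, b = sin(fδ)/sin δ ≈ 1.612.
p = a·p₁ + b·p₂ ≈ (0.400, -0.738, -0.544); φ = arcsin(p_z) ≈ -32.94°, λ = atan2(p_y, p_x) ≈ -61.53°.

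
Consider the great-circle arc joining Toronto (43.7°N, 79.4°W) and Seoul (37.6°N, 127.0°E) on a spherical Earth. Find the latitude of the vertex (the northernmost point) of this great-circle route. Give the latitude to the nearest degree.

The great circle lies in the plane with unit normal n̂ = (p₁ × p₂)/|p₁ × p₂|.
Here n̂_z ≈ -0.256; the vertex latitude is φ_max = arccos|n̂_z| ≈ 75.2°.
Check via Clairaut: cos φ_max = |cos φ₁| · sin C = cos(43.7°)·sin(20.7°) ≈ 0.256, again giving ≈ 75.2°.

≈ 75°N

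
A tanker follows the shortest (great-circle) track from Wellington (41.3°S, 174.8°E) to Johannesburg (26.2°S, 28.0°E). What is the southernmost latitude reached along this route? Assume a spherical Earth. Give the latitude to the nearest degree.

≈ 67°S

The great circle lies in the plane with unit normal n̂ = (p₁ × p₂)/|p₁ × p₂|.
Here n̂_z ≈ -0.384; the vertex latitude is φ_max = arccos|n̂_z| ≈ 67.4°.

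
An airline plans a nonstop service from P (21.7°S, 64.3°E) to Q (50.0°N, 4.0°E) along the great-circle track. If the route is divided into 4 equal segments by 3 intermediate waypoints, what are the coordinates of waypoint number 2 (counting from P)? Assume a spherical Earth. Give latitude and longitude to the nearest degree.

Write both endpoints as unit vectors p₁, p₂ with components (cos φ cos λ, cos φ sin λ, sin φ).
The central angle between the endpoints is δ = arccos(p₁·p₂) ≈ 1.558 rad (89.3°).
Interpolate at f = 2/4 with slerp weights a = sin((1−f)δ)/sin δ ≈ 0.703, b = sin(fδ)/sin δ ≈ 0.703.
p = a·p₁ + b·p₂ ≈ (0.734, 0.620, 0.278); φ = arcsin(p_z) ≈ 16.17°, λ = atan2(p_y, p_x) ≈ 40.19°.

≈ (16°N, 40°E)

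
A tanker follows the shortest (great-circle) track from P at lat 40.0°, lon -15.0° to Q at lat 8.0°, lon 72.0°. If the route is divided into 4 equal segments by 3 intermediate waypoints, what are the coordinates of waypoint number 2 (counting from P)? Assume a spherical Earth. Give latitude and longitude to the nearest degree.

Convert each endpoint to a unit vector on the sphere (x = cos φ cos λ, y = cos φ sin λ, z = sin φ).
The central angle between the endpoints is δ = arccos(p₁·p₂) ≈ 1.441 rad (82.6°).
Interpolate at f = 2/4 with slerp weights a = sin((1−f)δ)/sin δ ≈ 0.665, b = sin(fδ)/sin δ ≈ 0.665.
p = a·p₁ + b·p₂ ≈ (0.696, 0.495, 0.520); φ = arcsin(p_z) ≈ 31.36°, λ = atan2(p_y, p_x) ≈ 35.41°.

≈ lat 31°, lon 35°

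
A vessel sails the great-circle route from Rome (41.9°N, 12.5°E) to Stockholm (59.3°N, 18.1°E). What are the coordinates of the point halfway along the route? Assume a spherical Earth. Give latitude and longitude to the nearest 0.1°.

Write both endpoints as unit vectors p₁, p₂ with components (cos φ cos λ, cos φ sin λ, sin φ).
The central angle between the endpoints is δ = arccos(p₁·p₂) ≈ 0.310 rad (17.7°).
Interpolate at f = 1/2 with slerp weights a = sin((1−f)δ)/sin δ ≈ 0.506, b = sin(fδ)/sin δ ≈ 0.506.
p = a·p₁ + b·p₂ ≈ (0.613, 0.162, 0.773); φ = arcsin(p_z) ≈ 50.63°, λ = atan2(p_y, p_x) ≈ 14.78°.

≈ 50.6°N, 14.8°E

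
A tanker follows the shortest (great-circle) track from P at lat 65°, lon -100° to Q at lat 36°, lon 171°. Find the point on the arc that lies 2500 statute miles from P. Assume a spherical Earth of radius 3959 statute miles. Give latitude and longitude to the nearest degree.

Write both endpoints as unit vectors p₁, p₂ with components (cos φ cos λ, cos φ sin λ, sin φ).
The central angle between the endpoints is δ = arccos(p₁·p₂) ≈ 1.002 rad (57.4°). The total great-circle distance is δ·R ≈ 1.002 × 3959 ≈ 3967 mi, so the target fraction is f = 2500/3967 ≈ 0.630.
Interpolate at f ≈ 0.630 with slerp weights a = sin((1−f)δ)/sin δ ≈ 0.430, b = sin(fδ)/sin δ ≈ 0.701.
p = a·p₁ + b·p₂ ≈ (-0.591, -0.090, 0.801); φ = arcsin(p_z) ≈ 53.25°, λ = atan2(p_y, p_x) ≈ -171.33°.

≈ lat 53°, lon -171°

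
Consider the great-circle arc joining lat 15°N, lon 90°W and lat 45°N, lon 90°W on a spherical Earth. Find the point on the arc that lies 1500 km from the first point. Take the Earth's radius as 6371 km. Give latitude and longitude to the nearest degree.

≈ lat 28°N, lon 90°W

The haversine formula gives a central angle δ ≈ 0.524 rad (30.0°) between the endpoints. The total great-circle distance is δ·R ≈ 0.524 × 6371 ≈ 3336 km, so the target fraction is f = 1500/3336 ≈ 0.450.
Interpolate at f ≈ 0.450 with slerp weights a = sin((1−f)δ)/sin δ ≈ 0.568, b = sin(fδ)/sin δ ≈ 0.467.
p = a·p₁ + b·p₂ ≈ (0.000, -0.879, 0.477); φ = arcsin(p_z) ≈ 28.49°, λ = atan2(p_y, p_x) ≈ -90.00°.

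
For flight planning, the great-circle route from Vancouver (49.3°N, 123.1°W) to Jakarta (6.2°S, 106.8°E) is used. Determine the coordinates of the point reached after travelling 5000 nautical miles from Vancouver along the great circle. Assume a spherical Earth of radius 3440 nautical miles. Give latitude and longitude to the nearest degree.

≈ (24°N, 129°E)

Write both endpoints as unit vectors p₁, p₂ with components (cos φ cos λ, cos φ sin λ, sin φ).
The central angle between the endpoints is δ = arccos(p₁·p₂) ≈ 2.094 rad (120.0°). The total great-circle distance is δ·R ≈ 2.094 × 3440 ≈ 7203 nmi, so the target fraction is f = 5000/7203 ≈ 0.694.
Interpolate at f ≈ 0.694 with slerp weights a = sin((1−f)δ)/sin δ ≈ 0.690, b = sin(fδ)/sin δ ≈ 1.146.
p = a·p₁ + b·p₂ ≈ (-0.575, 0.714, 0.399); φ = arcsin(p_z) ≈ 23.52°, λ = atan2(p_y, p_x) ≈ 128.83°.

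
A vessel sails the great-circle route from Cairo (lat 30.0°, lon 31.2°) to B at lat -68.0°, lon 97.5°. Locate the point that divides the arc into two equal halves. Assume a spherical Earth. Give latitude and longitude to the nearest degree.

Write both endpoints as unit vectors p₁, p₂ with components (cos φ cos λ, cos φ sin λ, sin φ).
The central angle between the endpoints is δ = arccos(p₁·p₂) ≈ 1.910 rad (109.5°).
Interpolate at f = 1/2 with slerp weights a = sin((1−f)δ)/sin δ ≈ 0.866, b = sin(fδ)/sin δ ≈ 0.866.
p = a·p₁ + b·p₂ ≈ (0.599, 0.710, -0.370); φ = arcsin(p_z) ≈ -21.71°, λ = atan2(p_y, p_x) ≈ 49.85°.

≈ lat -22°, lon 50°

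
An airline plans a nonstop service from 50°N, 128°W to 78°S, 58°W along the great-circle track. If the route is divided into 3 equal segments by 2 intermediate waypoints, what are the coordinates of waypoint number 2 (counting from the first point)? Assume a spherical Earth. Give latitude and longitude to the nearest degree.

≈ 38°S, 108°W

Write both endpoints as unit vectors p₁, p₂ with components (cos φ cos λ, cos φ sin λ, sin φ).
The central angle between the endpoints is δ = arccos(p₁·p₂) ≈ 2.351 rad (134.7°).
Interpolate at f = 2/3 with slerp weights a = sin((1−f)δ)/sin δ ≈ 0.993, b = sin(fδ)/sin δ ≈ 1.407.
p = a·p₁ + b·p₂ ≈ (-0.238, -0.751, -0.615); φ = arcsin(p_z) ≈ -37.99°, λ = atan2(p_y, p_x) ≈ -107.58°.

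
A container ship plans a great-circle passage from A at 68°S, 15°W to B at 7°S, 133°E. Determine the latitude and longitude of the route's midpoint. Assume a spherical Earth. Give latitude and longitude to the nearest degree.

Convert each endpoint to a unit vector on the sphere (x = cos φ cos λ, y = cos φ sin λ, z = sin φ).
The central angle between the endpoints is δ = arccos(p₁·p₂) ≈ 1.775 rad (101.7°).
Interpolate at f = 1/2 with slerp weights a = sin((1−f)δ)/sin δ ≈ 0.792, b = sin(fδ)/sin δ ≈ 0.792.
p = a·p₁ + b·p₂ ≈ (-0.249, 0.498, -0.831); φ = arcsin(p_z) ≈ -56.16°, λ = atan2(p_y, p_x) ≈ 116.61°.

≈ 56°S, 117°E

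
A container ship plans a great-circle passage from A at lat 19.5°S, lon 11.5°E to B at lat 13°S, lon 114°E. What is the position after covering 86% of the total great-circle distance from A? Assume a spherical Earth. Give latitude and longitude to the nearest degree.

≈ lat 18°S, lon 101°E

Convert each endpoint to a unit vector on the sphere (x = cos φ cos λ, y = cos φ sin λ, z = sin φ).
The central angle between the endpoints is δ = arccos(p₁·p₂) ≈ 1.695 rad (97.1°).
Interpolate at f = 0.86 with slerp weights a = sin((1−f)δ)/sin δ ≈ 0.237, b = sin(fδ)/sin δ ≈ 1.001.
p = a·p₁ + b·p₂ ≈ (-0.178, 0.936, -0.304); φ = arcsin(p_z) ≈ -17.72°, λ = atan2(p_y, p_x) ≈ 100.77°.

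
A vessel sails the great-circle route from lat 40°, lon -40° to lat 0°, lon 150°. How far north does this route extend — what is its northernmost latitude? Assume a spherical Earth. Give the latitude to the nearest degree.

≈ 78°

The great circle lies in the plane with unit normal n̂ = (p₁ × p₂)/|p₁ × p₂|.
Here n̂_z ≈ -0.203; the vertex latitude is φ_max = arccos|n̂_z| ≈ 78.3°.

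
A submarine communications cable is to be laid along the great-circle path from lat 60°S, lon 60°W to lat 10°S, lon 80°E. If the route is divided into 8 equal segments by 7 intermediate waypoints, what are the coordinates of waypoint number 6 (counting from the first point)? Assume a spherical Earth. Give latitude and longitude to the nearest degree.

≈ lat 34°S, lon 70°E

Write both endpoints as unit vectors p₁, p₂ with components (cos φ cos λ, cos φ sin λ, sin φ).
The central angle between the endpoints is δ = arccos(p₁·p₂) ≈ 1.800 rad (103.1°).
Interpolate at f = 6/8 with slerp weights a = sin((1−f)δ)/sin δ ≈ 0.447, b = sin(fδ)/sin δ ≈ 1.002.
p = a·p₁ + b·p₂ ≈ (0.283, 0.778, -0.561); φ = arcsin(p_z) ≈ -34.10°, λ = atan2(p_y, p_x) ≈ 70.02°.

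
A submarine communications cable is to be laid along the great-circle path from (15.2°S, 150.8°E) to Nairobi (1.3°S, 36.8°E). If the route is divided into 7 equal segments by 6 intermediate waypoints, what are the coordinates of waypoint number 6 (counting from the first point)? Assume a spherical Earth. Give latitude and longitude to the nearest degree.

≈ (6°S, 52°E)

Write both endpoints as unit vectors p₁, p₂ with components (cos φ cos λ, cos φ sin λ, sin φ).
The central angle between the endpoints is δ = arccos(p₁·p₂) ≈ 1.968 rad (112.7°).
Interpolate at f = 6/7 with slerp weights a = sin((1−f)δ)/sin δ ≈ 0.301, b = sin(fδ)/sin δ ≈ 1.077.
p = a·p₁ + b·p₂ ≈ (0.609, 0.787, -0.103); φ = arcsin(p_z) ≈ -5.93°, λ = atan2(p_y, p_x) ≈ 52.26°.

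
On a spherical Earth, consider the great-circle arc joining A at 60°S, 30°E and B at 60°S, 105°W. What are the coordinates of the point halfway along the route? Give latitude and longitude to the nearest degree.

The haversine formula gives a central angle δ ≈ 0.960 rad (55.0°) between the endpoints.
Interpolate at f = 1/2 with slerp weights a = sin((1−f)δ)/sin δ ≈ 0.564, b = sin(fδ)/sin δ ≈ 0.564.
p = a·p₁ + b·p₂ ≈ (0.171, -0.131, -0.976); φ = arcsin(p_z) ≈ -77.54°, λ = atan2(p_y, p_x) ≈ -37.50°.

≈ 78°S, 38°W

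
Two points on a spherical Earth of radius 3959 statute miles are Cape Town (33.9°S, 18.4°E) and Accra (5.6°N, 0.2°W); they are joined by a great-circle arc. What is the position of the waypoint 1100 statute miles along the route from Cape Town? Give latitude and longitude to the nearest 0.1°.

Convert each endpoint to a unit vector on the sphere (x = cos φ cos λ, y = cos φ sin λ, z = sin φ).
The central angle between the endpoints is δ = arccos(p₁·p₂) ≈ 0.755 rad (43.2°). The total great-circle distance is δ·R ≈ 0.755 × 3959 ≈ 2988 mi, so the target fraction is f = 1100/2988 ≈ 0.368.
Interpolate at f ≈ 0.368 with slerp weights a = sin((1−f)δ)/sin δ ≈ 0.670, b = sin(fδ)/sin δ ≈ 0.400.
p = a·p₁ + b·p₂ ≈ (0.926, 0.174, -0.335); φ = arcsin(p_z) ≈ -19.55°, λ = atan2(p_y, p_x) ≈ 10.65°.

≈ 19.5°S, 10.6°E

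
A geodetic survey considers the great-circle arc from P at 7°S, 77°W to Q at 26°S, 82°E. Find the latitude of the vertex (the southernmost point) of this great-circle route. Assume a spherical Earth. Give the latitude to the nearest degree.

The great circle lies in the plane with unit normal n̂ = (p₁ × p₂)/|p₁ × p₂|.
Here n̂_z ≈ +0.510; the vertex latitude is φ_max = arccos|n̂_z| ≈ 59.3°.

≈ 59°S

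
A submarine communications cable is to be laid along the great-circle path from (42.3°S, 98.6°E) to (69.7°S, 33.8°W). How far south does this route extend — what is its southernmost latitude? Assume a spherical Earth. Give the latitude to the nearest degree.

The great circle lies in the plane with unit normal n̂ = (p₁ × p₂)/|p₁ × p₂|.
Here n̂_z ≈ -0.213; the vertex latitude is φ_max = arccos|n̂_z| ≈ 77.7°.

≈ 78°S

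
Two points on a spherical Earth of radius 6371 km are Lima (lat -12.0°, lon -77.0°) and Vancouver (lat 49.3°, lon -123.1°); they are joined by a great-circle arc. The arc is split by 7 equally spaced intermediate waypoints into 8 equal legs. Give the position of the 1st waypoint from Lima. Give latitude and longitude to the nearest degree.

≈ lat -4°, lon -81°

From cos δ = sin φ₁ sin φ₂ + cos φ₁ cos φ₂ cos Δλ, the central angle is δ ≈ 1.282 rad (73.5°).
Interpolate at f = 1/8 with slerp weights a = sin((1−f)δ)/sin δ ≈ 0.940, b = sin(fδ)/sin δ ≈ 0.166.
p = a·p₁ + b·p₂ ≈ (0.148, -0.987, -0.069); φ = arcsin(p_z) ≈ -3.97°, λ = atan2(p_y, p_x) ≈ -81.50°.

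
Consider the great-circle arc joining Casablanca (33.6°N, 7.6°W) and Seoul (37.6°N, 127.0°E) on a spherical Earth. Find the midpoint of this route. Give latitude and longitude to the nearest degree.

≈ (62°N, 56°E)

Write both endpoints as unit vectors p₁, p₂ with components (cos φ cos λ, cos φ sin λ, sin φ).
The central angle between the endpoints is δ = arccos(p₁·p₂) ≈ 1.697 rad (97.2°).
Interpolate at f = 1/2 with slerp weights a = sin((1−f)δ)/sin δ ≈ 0.756, b = sin(fδ)/sin δ ≈ 0.756.
p = a·p₁ + b·p₂ ≈ (0.264, 0.395, 0.880); φ = arcsin(p_z) ≈ 61.63°, λ = atan2(p_y, p_x) ≈ 56.28°.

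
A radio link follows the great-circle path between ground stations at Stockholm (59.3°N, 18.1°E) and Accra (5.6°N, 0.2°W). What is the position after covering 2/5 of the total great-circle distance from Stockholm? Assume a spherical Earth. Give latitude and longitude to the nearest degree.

≈ 38°N, 8°E

Convert each endpoint to a unit vector on the sphere (x = cos φ cos λ, y = cos φ sin λ, z = sin φ).
The central angle between the endpoints is δ = arccos(p₁·p₂) ≈ 0.969 rad (55.5°).
Interpolate at f = 2/5 with slerp weights a = sin((1−f)δ)/sin δ ≈ 0.666, b = sin(fδ)/sin δ ≈ 0.458.
p = a·p₁ + b·p₂ ≈ (0.780, 0.104, 0.618); φ = arcsin(p_z) ≈ 38.14°, λ = atan2(p_y, p_x) ≈ 7.60°.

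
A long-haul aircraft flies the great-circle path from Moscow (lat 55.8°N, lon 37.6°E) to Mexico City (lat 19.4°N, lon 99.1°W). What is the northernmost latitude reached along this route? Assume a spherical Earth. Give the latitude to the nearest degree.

The great circle lies in the plane with unit normal n̂ = (p₁ × p₂)/|p₁ × p₂|.
Here n̂_z ≈ -0.366; the vertex latitude is φ_max = arccos|n̂_z| ≈ 68.5°.
Check via Clairaut: cos φ_max = |cos φ₁| · sin C = cos(55.8°)·sin(40.6°) ≈ 0.366, again giving ≈ 68.5°.

≈ 69°N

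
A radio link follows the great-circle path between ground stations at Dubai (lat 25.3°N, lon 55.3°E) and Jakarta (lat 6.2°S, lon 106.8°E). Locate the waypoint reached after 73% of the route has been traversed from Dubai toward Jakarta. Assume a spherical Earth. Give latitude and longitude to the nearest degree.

≈ lat 3°N, lon 94°E

The haversine formula gives a central angle δ ≈ 1.032 rad (59.1°) between the endpoints.
Interpolate at f = 0.73 with slerp weights a = sin((1−f)δ)/sin δ ≈ 0.320, b = sin(fδ)/sin δ ≈ 0.797.
p = a·p₁ + b·p₂ ≈ (-0.064, 0.997, 0.051); φ = arcsin(p_z) ≈ 2.92°, λ = atan2(p_y, p_x) ≈ 93.68°.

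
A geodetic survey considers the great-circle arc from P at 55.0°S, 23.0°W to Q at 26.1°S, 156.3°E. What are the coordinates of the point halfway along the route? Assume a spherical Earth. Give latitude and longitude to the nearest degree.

From cos δ = sin φ₁ sin φ₂ + cos φ₁ cos φ₂ cos Δλ, the central angle is δ ≈ 1.726 rad (98.9°).
Interpolate at f = 1/2 with slerp weights a = sin((1−f)δ)/sin δ ≈ 0.769, b = sin(fδ)/sin δ ≈ 0.769.
p = a·p₁ + b·p₂ ≈ (-0.226, 0.105, -0.968); φ = arcsin(p_z) ≈ -75.54°, λ = atan2(p_y, p_x) ≈ 155.06°.

≈ 76°S, 155°E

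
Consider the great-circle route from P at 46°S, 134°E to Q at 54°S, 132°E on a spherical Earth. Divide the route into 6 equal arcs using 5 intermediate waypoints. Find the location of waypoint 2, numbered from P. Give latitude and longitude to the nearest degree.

≈ 49°S, 133°E

From cos δ = sin φ₁ sin φ₂ + cos φ₁ cos φ₂ cos Δλ, the central angle is δ ≈ 0.141 rad (8.1°).
Interpolate at f = 2/6 with slerp weights a = sin((1−f)δ)/sin δ ≈ 0.668, b = sin(fδ)/sin δ ≈ 0.334.
p = a·p₁ + b·p₂ ≈ (-0.454, 0.480, -0.751); φ = arcsin(p_z) ≈ -48.67°, λ = atan2(p_y, p_x) ≈ 133.40°.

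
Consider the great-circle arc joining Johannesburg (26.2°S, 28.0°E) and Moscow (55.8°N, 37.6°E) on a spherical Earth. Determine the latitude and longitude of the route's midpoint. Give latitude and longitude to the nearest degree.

From cos δ = sin φ₁ sin φ₂ + cos φ₁ cos φ₂ cos Δλ, the central angle is δ ≈ 1.438 rad (82.4°).
Interpolate at f = 1/2 with slerp weights a = sin((1−f)δ)/sin δ ≈ 0.665, b = sin(fδ)/sin δ ≈ 0.665.
p = a·p₁ + b·p₂ ≈ (0.822, 0.508, 0.256); φ = arcsin(p_z) ≈ 14.85°, λ = atan2(p_y, p_x) ≈ 31.70°.

≈ (15°N, 32°E)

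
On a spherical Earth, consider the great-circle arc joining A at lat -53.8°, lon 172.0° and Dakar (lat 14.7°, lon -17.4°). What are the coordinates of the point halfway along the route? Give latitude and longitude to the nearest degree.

The haversine formula gives a central angle δ ≈ 2.447 rad (140.2°) between the endpoints.
Interpolate at f = 1/2 with slerp weights a = sin((1−f)δ)/sin δ ≈ 1.469, b = sin(fδ)/sin δ ≈ 1.469.
p = a·p₁ + b·p₂ ≈ (0.497, -0.304, -0.813); φ = arcsin(p_z) ≈ -54.37°, λ = atan2(p_y, p_x) ≈ -31.48°.

≈ lat -54°, lon -31°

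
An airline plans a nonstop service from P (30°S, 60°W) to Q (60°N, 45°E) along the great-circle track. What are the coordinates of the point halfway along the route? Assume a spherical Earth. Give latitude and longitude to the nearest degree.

≈ (23°N, 27°W)

Write both endpoints as unit vectors p₁, p₂ with components (cos φ cos λ, cos φ sin λ, sin φ).
The central angle between the endpoints is δ = arccos(p₁·p₂) ≈ 2.147 rad (123.0°).
Interpolate at f = 1/2 with slerp weights a = sin((1−f)δ)/sin δ ≈ 1.048, b = sin(fδ)/sin δ ≈ 1.048.
p = a·p₁ + b·p₂ ≈ (0.825, -0.416, 0.384); φ = arcsin(p_z) ≈ 22.57°, λ = atan2(p_y, p_x) ≈ -26.75°.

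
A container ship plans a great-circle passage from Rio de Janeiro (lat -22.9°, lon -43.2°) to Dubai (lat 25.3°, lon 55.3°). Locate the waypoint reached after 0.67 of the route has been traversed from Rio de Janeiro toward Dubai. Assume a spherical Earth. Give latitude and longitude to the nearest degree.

≈ lat 11°, lon 21°

Write both endpoints as unit vectors p₁, p₂ with components (cos φ cos λ, cos φ sin λ, sin φ).
The central angle between the endpoints is δ = arccos(p₁·p₂) ≈ 1.864 rad (106.8°).
Interpolate at f = 0.67 with slerp weights a = sin((1−f)δ)/sin δ ≈ 0.603, b = sin(fδ)/sin δ ≈ 0.991.
p = a·p₁ + b·p₂ ≈ (0.915, 0.356, 0.189); φ = arcsin(p_z) ≈ 10.89°, λ = atan2(p_y, p_x) ≈ 21.28°.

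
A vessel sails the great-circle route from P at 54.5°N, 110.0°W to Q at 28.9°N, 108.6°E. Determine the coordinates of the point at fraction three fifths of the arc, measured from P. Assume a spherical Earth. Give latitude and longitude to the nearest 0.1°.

≈ 60.6°N, 134.4°E

Convert each endpoint to a unit vector on the sphere (x = cos φ cos λ, y = cos φ sin λ, z = sin φ).
The central angle between the endpoints is δ = arccos(p₁·p₂) ≈ 1.575 rad (90.2°).
Interpolate at f = 3/5 with slerp weights a = sin((1−f)δ)/sin δ ≈ 0.589, b = sin(fδ)/sin δ ≈ 0.810.
p = a·p₁ + b·p₂ ≈ (-0.343, 0.351, 0.871); φ = arcsin(p_z) ≈ 60.60°, λ = atan2(p_y, p_x) ≈ 134.36°.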